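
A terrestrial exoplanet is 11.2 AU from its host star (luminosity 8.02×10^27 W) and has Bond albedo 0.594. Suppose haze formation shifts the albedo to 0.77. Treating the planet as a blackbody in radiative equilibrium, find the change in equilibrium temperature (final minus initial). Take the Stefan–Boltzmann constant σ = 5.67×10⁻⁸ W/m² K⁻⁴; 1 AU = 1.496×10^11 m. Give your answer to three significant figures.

-18.8 kelvin

d = 11.2 × 1.496×10^11 m = 1.676×10^12 m.
Spreading L over a sphere of radius d: S = 8.02×10^27/(4π·1.68×10^12²) = 227.3 W/m².
Initial: T₁ = [S(1−0.594)/(4σ)]^(1/4) = 142.0 K.
With α = 0.77, T₂ = 123.2 K.
ΔT = T₂ − T₁ = -18.81 K.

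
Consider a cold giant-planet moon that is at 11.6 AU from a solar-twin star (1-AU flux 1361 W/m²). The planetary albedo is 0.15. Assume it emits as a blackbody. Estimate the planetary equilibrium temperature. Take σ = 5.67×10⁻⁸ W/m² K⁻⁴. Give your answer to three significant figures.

78.5 K

Irradiance scales as 1/d², so S = 1361 W/m² × (1/11.6)² = 10.11 W/m².
Absorbed flux (global mean): S(1−α)/4 = 10.11·0.85/4 = 2.149 W/m².
Set σT⁴ = 2.149 → T = (2.149/σ)^(1/4) = 78.47 K.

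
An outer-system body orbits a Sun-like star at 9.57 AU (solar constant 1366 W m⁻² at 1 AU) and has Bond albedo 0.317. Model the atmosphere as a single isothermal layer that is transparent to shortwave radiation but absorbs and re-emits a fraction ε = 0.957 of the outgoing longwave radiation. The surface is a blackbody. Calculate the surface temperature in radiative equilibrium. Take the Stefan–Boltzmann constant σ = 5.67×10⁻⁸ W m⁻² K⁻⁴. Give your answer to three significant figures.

Irradiance scales as 1/d², so S = 1366 W m⁻² × (1/9.57)² = 14.92 W m⁻².
Effective emission temperature (TOA balance): σT_e⁴ = S(1−α)/4 = 2.547 W m⁻² → T_e = 81.87 K.
Surface balance with a leaky layer gives σT_s⁴ = σT_e⁴·2/(2−ε), so T_s = T_e·[2/(2−0.957)]^(1/4) = 96.34 K.

96.3 kelvin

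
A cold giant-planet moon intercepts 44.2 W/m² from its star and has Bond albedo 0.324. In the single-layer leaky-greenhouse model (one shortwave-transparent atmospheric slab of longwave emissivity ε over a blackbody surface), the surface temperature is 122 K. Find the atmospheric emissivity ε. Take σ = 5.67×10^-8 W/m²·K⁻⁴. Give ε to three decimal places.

TOA balance gives T_e = 107.1 K.
T_s⁴ = T_e⁴·2/(2−ε) → ε = 2 − 2(T_e/T_s)⁴ = 2 − 2·(107.1/122)⁴ = 0.8106.

0.811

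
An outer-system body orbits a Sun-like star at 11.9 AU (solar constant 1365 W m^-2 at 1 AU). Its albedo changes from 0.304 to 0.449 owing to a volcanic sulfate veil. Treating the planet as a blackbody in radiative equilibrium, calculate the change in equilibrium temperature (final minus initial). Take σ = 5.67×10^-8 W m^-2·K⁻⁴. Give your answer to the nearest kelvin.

-4 kelvin

Flux at the orbit: S = 1365/(11.9)² = 9.639 W m^-2.
Initial: T₁ = [S(1−0.304)/(4σ)]^(1/4) = 73.75 K.
After:  T₂ = [9.639·0.551/(4σ)]^(1/4) = 69.56 K.
ΔT = T₂ − T₁ = -4.184 K.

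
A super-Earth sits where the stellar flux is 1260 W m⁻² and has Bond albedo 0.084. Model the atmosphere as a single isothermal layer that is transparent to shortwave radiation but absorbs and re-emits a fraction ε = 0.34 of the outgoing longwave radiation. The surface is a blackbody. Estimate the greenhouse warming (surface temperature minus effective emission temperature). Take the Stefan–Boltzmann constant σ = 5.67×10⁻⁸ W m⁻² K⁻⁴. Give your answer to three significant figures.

12.7 K

The planet radiates to space at T_e = [S(1−α)/(4σ)]^(1/4) = 267.1 K.
Surface balance with a leaky layer gives σT_s⁴ = σT_e⁴·2/(2−ε), so T_s = T_e·[2/(2−0.34)]^(1/4) = 279.8 K.
The atmosphere warms the surface by 12.74 K.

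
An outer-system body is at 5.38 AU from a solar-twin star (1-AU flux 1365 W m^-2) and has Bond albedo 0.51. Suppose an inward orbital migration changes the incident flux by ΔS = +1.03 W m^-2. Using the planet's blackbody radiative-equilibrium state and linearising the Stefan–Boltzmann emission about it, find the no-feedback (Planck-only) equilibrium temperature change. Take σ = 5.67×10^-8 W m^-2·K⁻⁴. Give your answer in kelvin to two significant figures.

By the inverse-square law, S = 1365/5.38² = 47.16 W m^-2.
Reference equilibrium: T_e = [S(1−α)/(4σ)]^(1/4) = 100.5 K.
TOA radiative forcing: ΔF = (1−α)ΔS/4 = 0.49·(+1.03)/4 = 0.1262 W m^-2.
The Planck feedback parameter is 4σT_e³ = 0.2300 W m^-2/K.
Hence the no-feedback warming is ΔF/(4σT_e³) = 0.549 K.

0.55 K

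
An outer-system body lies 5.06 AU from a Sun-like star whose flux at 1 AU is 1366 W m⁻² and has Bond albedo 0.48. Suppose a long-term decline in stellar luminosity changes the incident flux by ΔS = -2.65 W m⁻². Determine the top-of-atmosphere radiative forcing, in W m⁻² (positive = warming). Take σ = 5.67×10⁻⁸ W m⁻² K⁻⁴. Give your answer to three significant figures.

-0.344 W m⁻²

Irradiance scales as 1/d², so S = 1366 W m⁻² × (1/5.06)² = 53.35 W m⁻².
ΔF = Δ[S(1−α)]/4 = (1−0.48)·-2.65/4 = -0.3445 W m⁻².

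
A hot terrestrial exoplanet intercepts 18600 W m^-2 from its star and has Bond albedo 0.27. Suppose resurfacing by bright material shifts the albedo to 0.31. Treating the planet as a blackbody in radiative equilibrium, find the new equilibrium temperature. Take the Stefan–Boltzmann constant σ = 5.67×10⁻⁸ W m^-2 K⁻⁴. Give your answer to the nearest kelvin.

488 K

New equilibrium: T₂ = [(1−0.31)·18600/(4σ)]^(1/4) = 487.7 K.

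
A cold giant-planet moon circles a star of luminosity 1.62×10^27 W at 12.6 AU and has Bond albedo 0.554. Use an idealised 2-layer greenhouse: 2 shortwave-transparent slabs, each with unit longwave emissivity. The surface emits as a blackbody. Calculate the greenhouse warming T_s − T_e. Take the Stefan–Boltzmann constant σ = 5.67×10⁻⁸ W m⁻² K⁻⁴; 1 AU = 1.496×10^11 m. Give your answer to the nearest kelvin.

29 K

Orbital distance: d = 12.6 AU = 1.885×10^12 m.
Flux at the orbit: S = L/(4πd²) = 1.62×10^27/(4π·(1.88×10^12)²) = 36.28 W m⁻².
OLR = S(1−α)/4 = 4.046 W m⁻²; the top layer radiates at T_e = 91.91 K.
T_s = (N+1)^(1/4)·T_e = 121.0 K.
So the greenhouse effect raises the surface by 121.0 − 91.91 = 29.05 K.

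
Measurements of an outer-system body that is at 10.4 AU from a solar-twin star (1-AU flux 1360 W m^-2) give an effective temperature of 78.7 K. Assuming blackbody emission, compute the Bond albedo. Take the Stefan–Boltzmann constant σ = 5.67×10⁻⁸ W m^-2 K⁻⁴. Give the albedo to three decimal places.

Irradiance scales as 1/d², so S = 1360 W m^-2 × (1/10.4)² = 12.57 W m^-2.
Rearranging the radiative balance, α = 1 − 4σT⁴/S.
4σT⁴ = 4·5.67×10⁻⁸·(78.7)⁴ = 8.700 W m^-2.
1−α = 8.700/12.57 = 0.6919, so α = 0.3081.

0.308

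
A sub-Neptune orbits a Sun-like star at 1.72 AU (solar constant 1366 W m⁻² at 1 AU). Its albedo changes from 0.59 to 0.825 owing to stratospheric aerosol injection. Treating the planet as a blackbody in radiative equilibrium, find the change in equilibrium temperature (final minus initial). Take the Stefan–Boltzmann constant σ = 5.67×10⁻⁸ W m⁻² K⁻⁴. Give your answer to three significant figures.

-32.6 kelvin

By the inverse-square law, S = 1366/1.72² = 461.7 W m⁻².
With α = 0.59, T₁ = 170.0 K.
Final:   T₂ = [S(1−0.825)/(4σ)]^(1/4) = 137.4 K.
Change: 137.4 − 170.0 = -32.59 K.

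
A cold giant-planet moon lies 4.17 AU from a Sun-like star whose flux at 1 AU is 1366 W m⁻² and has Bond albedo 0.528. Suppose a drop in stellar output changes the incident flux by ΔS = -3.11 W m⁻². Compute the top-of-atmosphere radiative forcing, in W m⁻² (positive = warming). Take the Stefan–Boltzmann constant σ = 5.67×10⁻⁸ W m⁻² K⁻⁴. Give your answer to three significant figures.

-0.367 W m⁻²

Flux at the orbit: S = 1366/(4.17)² = 78.56 W m⁻².
ΔF = Δ[S(1−α)]/4 = (1−0.528)·-3.11/4 = -0.3670 W m⁻².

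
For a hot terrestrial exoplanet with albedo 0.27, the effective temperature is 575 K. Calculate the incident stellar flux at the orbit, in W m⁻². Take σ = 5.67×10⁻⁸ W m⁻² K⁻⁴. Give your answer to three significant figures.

From S(1−α)/4 = σT⁴: S = 4σT⁴/(1−α).
The emitted flux is σT⁴ = 6198 W m⁻².
S = 4·6198/0.73 = 33960 W m⁻².

34000 W m⁻²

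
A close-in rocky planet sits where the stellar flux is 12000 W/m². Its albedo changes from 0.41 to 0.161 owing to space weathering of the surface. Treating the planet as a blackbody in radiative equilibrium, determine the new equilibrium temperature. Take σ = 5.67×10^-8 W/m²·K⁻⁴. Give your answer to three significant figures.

459 K

New equilibrium: T₂ = [(1−0.161)·12000/(4σ)]^(1/4) = 459.0 K.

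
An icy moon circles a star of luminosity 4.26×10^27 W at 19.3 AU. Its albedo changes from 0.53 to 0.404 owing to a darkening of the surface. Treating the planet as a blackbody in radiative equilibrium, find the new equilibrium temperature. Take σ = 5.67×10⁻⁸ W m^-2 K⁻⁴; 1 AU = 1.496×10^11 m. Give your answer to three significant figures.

Orbital distance: d = 19.3 AU = 2.887×10^12 m.
Spreading L over a sphere of radius d: S = 4.26×10^27/(4π·2.89×10^12²) = 40.67 W m^-2.
T₂ = [S(1−α₂)/(4σ)]^(1/4) = [40.67·0.596/(4σ)]^(1/4) = 101.7 K.

102 K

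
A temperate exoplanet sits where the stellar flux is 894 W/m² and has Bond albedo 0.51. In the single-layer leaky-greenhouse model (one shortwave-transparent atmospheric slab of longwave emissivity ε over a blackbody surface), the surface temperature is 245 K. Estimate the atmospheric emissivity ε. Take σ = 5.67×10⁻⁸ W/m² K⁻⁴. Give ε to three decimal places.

First, T_e = [894.0·(1−0.51)/(4σ)]^(1/4) = 209.6 K.
Inverting T_s⁴ = 2T_e⁴/(2−ε): (T_e/T_s)⁴ = 0.5361, so ε = 2(1 − 0.5361) = 0.9278.

0.928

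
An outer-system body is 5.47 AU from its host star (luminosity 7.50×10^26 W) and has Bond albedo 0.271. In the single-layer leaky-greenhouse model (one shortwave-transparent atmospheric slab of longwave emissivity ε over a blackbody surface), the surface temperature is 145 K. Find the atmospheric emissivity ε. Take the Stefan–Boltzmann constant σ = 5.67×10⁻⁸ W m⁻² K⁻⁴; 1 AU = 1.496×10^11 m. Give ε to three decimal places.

0.704

d = 5.47 × 1.496×10^11 m = 8.183×10^11 m.
S = L/(4πd²) = 89.13 W m⁻².
First, T_e = [89.13·(1−0.271)/(4σ)]^(1/4) = 130.1 K.
T_s⁴ = T_e⁴·2/(2−ε) → ε = 2 − 2(T_e/T_s)⁴ = 2 − 2·(130.1/145)⁴ = 0.7038.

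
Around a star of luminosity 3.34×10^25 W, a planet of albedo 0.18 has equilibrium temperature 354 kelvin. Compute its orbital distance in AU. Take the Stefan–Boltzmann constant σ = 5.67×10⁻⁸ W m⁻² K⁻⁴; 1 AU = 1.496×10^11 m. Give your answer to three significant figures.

0.165 AU

The flux needed for this T is 4σT⁴/(1−0.18) = 4344 W m⁻².
From L = 4πd²S, d = √(3.34×10^25/(4π·4344)) = 2.474×10^10 m = 0.1654 AU.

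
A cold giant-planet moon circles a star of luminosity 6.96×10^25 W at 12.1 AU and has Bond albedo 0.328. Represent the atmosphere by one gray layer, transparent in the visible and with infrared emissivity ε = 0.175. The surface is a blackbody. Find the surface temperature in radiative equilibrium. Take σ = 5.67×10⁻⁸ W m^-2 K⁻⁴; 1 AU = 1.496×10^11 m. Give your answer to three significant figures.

48.4 K

Orbital distance: d = 12.1 AU = 1.810×10^12 m.
Spreading L over a sphere of radius d: S = 6.96×10^25/(4π·1.81×10^12²) = 1.690 W m^-2.
Effective emission temperature (TOA balance): σT_e⁴ = S(1−α)/4 = 0.2840 W m^-2 → T_e = 47.31 K.
The surface balance (absorbed SW + ε·downward IR = σT_s⁴) with T_a⁴ = T_s⁴/2 reduces to T_s = T_e·[2/(2−ε)]^¼ = 48.40 K.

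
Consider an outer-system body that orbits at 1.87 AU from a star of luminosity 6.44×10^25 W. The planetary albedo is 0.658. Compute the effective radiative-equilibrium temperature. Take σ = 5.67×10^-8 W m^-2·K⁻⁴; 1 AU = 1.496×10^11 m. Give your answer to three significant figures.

99.7 kelvin

d = 1.87 × 1.496×10^11 m = 2.798×10^11 m.
Flux at the orbit: S = L/(4πd²) = 6.44×10^25/(4π·(2.80×10^11)²) = 65.48 W m^-2.
The planet absorbs (1−α)S over its disc πR² and re-emits over 4πR², so the mean absorbed flux is (1−0.658)·65.48/4 = 5.599 W m^-2.
In equilibrium σT⁴ equals this, so T = 99.68 K.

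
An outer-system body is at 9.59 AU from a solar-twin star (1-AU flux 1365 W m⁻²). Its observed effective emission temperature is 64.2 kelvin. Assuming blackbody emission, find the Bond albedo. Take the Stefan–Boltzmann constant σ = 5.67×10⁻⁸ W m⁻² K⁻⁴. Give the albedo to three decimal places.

0.740

Irradiance scales as 1/d², so S = 1365 W m⁻² × (1/9.59)² = 14.84 W m⁻².
Rearranging the radiative balance, α = 1 − 4σT⁴/S.
4σT⁴ = 4·5.67×10⁻⁸·(64.2)⁴ = 3.853 W m⁻².
Hence α = 1 − 3.853/14.84 = 0.7404.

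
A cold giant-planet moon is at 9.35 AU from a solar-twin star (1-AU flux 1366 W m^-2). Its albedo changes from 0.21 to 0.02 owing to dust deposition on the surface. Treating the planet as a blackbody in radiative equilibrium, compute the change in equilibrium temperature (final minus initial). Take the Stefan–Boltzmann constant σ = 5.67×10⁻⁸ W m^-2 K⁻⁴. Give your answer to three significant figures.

By the inverse-square law, S = 1366/9.35² = 15.63 W m^-2.
Before: T₁ = [15.63·0.79/(4σ)]^(1/4) = 85.89 K.
After:  T₂ = [15.63·0.98/(4σ)]^(1/4) = 90.65 K.
ΔT = T₂ − T₁ = 4.755 K.

4.75 kelvin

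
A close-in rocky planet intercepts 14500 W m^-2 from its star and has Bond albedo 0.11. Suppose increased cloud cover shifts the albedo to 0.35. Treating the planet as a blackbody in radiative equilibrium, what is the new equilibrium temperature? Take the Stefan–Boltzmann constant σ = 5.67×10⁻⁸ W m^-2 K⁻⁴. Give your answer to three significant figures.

With the new albedo, S(1−α₂)/4 = 2356 W m^-2, so T₂ = 451.5 K.

452 K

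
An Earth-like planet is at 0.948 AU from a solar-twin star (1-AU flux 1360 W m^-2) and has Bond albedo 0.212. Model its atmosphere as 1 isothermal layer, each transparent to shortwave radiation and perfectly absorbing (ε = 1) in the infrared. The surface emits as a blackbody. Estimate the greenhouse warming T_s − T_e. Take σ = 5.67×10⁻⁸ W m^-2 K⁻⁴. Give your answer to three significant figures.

50.9 K

Flux at the orbit: S = 1360/(0.948)² = 1513 W m^-2.
Top-of-atmosphere balance: σT_e⁴ = S(1−α)/4 = 298.1 W m^-2 → T_e = 269.3 K.
T_s = (N+1)^(1/4)·T_e = 320.2 K.
Warming: T_s − T_e = 50.95 K.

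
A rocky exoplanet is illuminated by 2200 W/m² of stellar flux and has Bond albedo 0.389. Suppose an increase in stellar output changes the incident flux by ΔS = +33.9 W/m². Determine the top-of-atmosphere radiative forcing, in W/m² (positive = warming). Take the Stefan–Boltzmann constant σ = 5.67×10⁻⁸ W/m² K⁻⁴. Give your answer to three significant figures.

TOA radiative forcing: ΔF = (1−α)ΔS/4 = 0.611·(+33.9)/4 = 5.178 W/m².

5.18 W/m²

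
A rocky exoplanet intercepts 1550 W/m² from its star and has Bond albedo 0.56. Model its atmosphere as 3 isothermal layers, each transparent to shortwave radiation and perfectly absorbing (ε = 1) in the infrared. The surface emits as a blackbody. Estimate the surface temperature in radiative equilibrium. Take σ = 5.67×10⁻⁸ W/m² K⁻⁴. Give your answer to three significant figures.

The effective emission temperature is T_e = [S(1−α)/(4σ)]^¼ = 234.2 K.
For an N-layer opaque stack, T_s⁴ = (N+1)T_e⁴, hence T_s = (4)^(1/4)×234.2 K = 331.2 K.

331 kelvin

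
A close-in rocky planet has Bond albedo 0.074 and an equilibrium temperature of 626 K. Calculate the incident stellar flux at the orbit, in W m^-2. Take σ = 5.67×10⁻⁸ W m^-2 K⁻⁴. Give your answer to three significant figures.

37600 W m^-2

Invert the energy balance for S: S = 4σT⁴/(1−α).
The emitted flux is σT⁴ = 8707 W m^-2.
So S = 4×8707/(1−0.074) = 37610 W m^-2.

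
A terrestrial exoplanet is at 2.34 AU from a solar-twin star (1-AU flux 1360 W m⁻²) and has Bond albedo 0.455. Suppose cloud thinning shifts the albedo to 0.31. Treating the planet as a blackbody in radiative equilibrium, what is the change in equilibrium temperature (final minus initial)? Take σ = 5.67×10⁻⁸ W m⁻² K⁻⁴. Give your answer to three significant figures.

9.50 K

Flux at the orbit: S = 1360/(2.34)² = 248.4 W m⁻².
With α = 0.455, T₁ = 156.3 K.
With α = 0.31, T₂ = 165.8 K.
Change: 165.8 − 156.3 = 9.495 K.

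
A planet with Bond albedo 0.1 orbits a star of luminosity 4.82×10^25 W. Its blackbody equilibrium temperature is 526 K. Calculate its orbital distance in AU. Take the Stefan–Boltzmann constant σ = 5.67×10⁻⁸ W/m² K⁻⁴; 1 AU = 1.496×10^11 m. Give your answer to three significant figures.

Required flux: S = 4σT⁴/(1−α) = 19290 W/m².
From L = 4πd²S, d = √(4.82×10^25/(4π·19290)) = 1.410×10^10 m = 0.09426 AU.

0.0943 AU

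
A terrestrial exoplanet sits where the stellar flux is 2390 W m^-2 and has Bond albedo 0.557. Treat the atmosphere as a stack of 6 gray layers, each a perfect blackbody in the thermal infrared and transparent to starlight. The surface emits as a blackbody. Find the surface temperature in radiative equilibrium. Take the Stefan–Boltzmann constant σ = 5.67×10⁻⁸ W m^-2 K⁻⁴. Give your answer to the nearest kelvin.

425 K

Top-of-atmosphere balance: σT_e⁴ = S(1−α)/4 = 264.7 W m^-2 → T_e = 261.4 K.
For an N-layer opaque stack, T_s⁴ = (N+1)T_e⁴, hence T_s = (7)^(1/4)×261.4 K = 425.2 K.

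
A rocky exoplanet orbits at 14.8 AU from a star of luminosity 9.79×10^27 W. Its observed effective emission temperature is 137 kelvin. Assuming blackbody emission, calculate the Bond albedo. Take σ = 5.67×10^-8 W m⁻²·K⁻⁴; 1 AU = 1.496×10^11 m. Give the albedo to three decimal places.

d = 14.8 × 1.496×10^11 m = 2.214×10^12 m.
Flux at the orbit: S = L/(4πd²) = 9.79×10^27/(4π·(2.21×10^12)²) = 158.9 W m⁻².
Energy balance: S(1−α)/4 = σT⁴, so 1−α = 4σT⁴/S.
σT⁴ = 19.97 W m⁻², so 4σT⁴ = 79.90 W m⁻².
1−α = 79.90/158.9 = 0.5027, so α = 0.4973.

0.497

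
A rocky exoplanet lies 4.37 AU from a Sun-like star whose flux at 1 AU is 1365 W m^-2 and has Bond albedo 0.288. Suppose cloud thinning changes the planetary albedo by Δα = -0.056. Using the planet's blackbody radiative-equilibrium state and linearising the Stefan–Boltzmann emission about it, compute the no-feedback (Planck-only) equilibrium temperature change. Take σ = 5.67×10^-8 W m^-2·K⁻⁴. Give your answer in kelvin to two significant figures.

Flux at the orbit: S = 1365/(4.37)² = 71.48 W m^-2.
The baseline emission temperature is T_e = 122.4 K.
TOA radiative forcing: ΔF = −S·Δα/4 = −71.48·(-0.056)/4 = 1.001 W m^-2.
Planck response: λ_P = 4σT_e³ = 4·5.67×10⁻⁸·(122.4)³ = 0.4158 W m^-2/K.
So ΔT₀ = 1.001/0.4158 = 2.41 K.

2.4 kelvin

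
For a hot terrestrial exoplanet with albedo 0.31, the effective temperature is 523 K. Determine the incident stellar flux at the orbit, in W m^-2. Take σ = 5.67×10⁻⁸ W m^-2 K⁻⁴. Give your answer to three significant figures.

24600 W m^-2

Invert the energy balance for S: S = 4σT⁴/(1−α).
σT⁴ = 5.67×10⁻⁸·(523)⁴ = 4242 W m^-2.
S = 4·4242/0.69 = 24590 W m^-2.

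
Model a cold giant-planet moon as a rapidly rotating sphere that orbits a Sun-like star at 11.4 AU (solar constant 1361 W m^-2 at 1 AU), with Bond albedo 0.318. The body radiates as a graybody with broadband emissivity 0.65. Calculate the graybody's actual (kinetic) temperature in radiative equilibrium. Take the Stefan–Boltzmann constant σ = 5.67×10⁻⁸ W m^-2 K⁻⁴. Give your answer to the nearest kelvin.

By the inverse-square law, S = 1361/11.4² = 10.47 W m^-2.
The planet absorbs (1−α)S over its disc πR² and re-emits over 4πR², so the mean absorbed flux is (1−0.318)·10.47/4 = 1.786 W m^-2.
Equating to εσT⁴ with ε = 0.65: T = (1.786/0.65σ)^(1/4) = 83.43 K.

83 K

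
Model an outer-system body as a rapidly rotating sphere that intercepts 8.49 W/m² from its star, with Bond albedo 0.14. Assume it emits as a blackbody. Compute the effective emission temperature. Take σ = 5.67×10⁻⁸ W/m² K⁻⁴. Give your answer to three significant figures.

75.3 kelvin

Absorbed flux (global mean): S(1−α)/4 = 8.490·0.86/4 = 1.825 W/m².
Set σT⁴ = 1.825 → T = (1.825/σ)^(1/4) = 75.33 K.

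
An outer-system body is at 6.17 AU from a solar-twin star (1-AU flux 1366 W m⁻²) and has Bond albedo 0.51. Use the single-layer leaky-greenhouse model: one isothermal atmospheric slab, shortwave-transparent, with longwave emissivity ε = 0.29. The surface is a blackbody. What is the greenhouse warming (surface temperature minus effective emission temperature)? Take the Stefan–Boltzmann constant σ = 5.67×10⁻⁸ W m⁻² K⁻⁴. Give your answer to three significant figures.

By the inverse-square law, S = 1366/6.17² = 35.88 W m⁻².
The planet radiates to space at T_e = [S(1−α)/(4σ)]^(1/4) = 93.83 K.
Surface balance with a leaky layer gives σT_s⁴ = σT_e⁴·2/(2−ε), so T_s = T_e·[2/(2−0.29)]^(1/4) = 97.58 K.
Greenhouse warming: T_s − T_e = 3.748 K.

3.75 kelvin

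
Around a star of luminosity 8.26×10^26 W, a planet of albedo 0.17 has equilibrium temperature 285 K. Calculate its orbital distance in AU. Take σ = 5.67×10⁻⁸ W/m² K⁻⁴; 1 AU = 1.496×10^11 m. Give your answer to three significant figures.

The flux needed for this T is 4σT⁴/(1−0.17) = 1803 W/m².
Then d = [L/(4πS)]^(1/2) = 1.909×10^11 m, i.e. 1.276 AU.

1.28 AU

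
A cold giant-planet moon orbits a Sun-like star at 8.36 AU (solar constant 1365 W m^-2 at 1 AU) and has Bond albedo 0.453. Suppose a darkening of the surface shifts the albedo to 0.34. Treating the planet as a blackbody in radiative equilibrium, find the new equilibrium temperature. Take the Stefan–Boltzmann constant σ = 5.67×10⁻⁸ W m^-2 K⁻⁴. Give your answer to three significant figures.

By the inverse-square law, S = 1365/8.36² = 19.53 W m^-2.
With the new albedo, S(1−α₂)/4 = 3.223 W m^-2, so T₂ = 86.83 K.

86.8 K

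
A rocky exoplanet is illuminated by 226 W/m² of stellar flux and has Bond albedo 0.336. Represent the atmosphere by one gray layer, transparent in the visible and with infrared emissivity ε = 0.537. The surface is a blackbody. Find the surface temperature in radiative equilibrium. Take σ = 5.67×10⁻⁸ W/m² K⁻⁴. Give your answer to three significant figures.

173 K

Effective emission temperature (TOA balance): σT_e⁴ = S(1−α)/4 = 37.52 W/m² → T_e = 160.4 K.
The surface balance (absorbed SW + ε·downward IR = σT_s⁴) with T_a⁴ = T_s⁴/2 reduces to T_s = T_e·[2/(2−ε)]^¼ = 173.4 K.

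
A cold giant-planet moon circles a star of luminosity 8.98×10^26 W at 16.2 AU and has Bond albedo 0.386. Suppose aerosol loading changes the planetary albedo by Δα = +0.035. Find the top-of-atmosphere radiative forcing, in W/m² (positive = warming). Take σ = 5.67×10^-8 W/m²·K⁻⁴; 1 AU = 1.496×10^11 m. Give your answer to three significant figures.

-0.106 W/m²

Orbital distance: d = 16.2 AU = 2.424×10^12 m.
Flux at the orbit: S = L/(4πd²) = 8.98×10^26/(4π·(2.42×10^12)²) = 12.17 W/m².
The change in absorbed flux is Δ[S(1−α)/4] = −SΔα/4 = -0.1065 W/m².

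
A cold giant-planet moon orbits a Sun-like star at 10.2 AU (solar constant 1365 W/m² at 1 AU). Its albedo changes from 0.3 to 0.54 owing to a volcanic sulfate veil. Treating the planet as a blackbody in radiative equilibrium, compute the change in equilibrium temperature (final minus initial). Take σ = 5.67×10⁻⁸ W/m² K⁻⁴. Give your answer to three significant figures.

-7.95 kelvin

Flux at the orbit: S = 1365/(10.2)² = 13.12 W/m².
With α = 0.3, T₁ = 79.77 K.
With α = 0.54, T₂ = 71.82 K.
ΔT = T₂ − T₁ = -7.949 K.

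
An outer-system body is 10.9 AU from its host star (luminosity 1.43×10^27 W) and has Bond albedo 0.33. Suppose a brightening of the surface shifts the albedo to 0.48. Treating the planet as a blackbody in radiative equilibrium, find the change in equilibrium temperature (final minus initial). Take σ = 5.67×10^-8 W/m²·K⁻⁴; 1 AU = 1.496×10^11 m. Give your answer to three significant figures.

-6.51 kelvin

d = 10.9 × 1.496×10^11 m = 1.631×10^12 m.
Spreading L over a sphere of radius d: S = 1.43×10^27/(4π·1.63×10^12²) = 42.80 W/m².
With α = 0.33, T₁ = 106.0 K.
After:  T₂ = [42.80·0.52/(4σ)]^(1/4) = 99.53 K.
ΔT = T₂ − T₁ = -6.510 K.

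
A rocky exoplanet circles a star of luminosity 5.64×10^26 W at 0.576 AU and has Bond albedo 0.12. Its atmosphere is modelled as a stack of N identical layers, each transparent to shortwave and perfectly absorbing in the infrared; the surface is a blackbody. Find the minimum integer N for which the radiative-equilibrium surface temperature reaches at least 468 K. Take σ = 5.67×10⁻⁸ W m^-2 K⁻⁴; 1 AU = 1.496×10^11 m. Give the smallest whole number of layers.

d = 0.576 × 1.496×10^11 m = 8.617×10^10 m.
S = L/(4πd²) = 6045 W m^-2.
Top-of-atmosphere balance: σT_e⁴ = S(1−α)/4 = 1330 W m^-2 → T_e = 391.3 K.
Need (N+1)T_e⁴ ≥ T_s⁴, i.e. N+1 ≥ (468/391.3)⁴ = 2.045.
The minimum whole number is N = 2.

2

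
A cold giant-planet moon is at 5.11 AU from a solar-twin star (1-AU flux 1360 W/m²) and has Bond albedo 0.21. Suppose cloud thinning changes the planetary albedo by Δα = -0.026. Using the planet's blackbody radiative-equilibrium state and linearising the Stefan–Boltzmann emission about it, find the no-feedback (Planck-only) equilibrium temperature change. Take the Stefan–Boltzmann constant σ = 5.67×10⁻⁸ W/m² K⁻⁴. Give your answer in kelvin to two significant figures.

0.95 K

Irradiance scales as 1/d², so S = 1360 W/m² × (1/5.11)² = 52.08 W/m².
Reference equilibrium: T_e = [S(1−α)/(4σ)]^(1/4) = 116.1 K.
ΔF = −(S/4)Δα = −(52.08/4)×(-0.026) = 0.3385 W/m².
Linearising σT⁴ gives d(σT⁴)/dT = 4σT_e³ = 0.3545 W/m² per K.
Hence the no-feedback warming is ΔF/(4σT_e³) = 0.955 K.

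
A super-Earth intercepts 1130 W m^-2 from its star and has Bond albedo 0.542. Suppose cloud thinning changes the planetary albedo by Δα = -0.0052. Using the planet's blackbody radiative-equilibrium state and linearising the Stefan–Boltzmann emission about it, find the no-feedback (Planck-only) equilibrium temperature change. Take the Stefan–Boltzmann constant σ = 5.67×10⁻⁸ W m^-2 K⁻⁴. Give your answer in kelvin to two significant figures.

0.62 K

Unperturbed T_e = [1130·(1−0.542)/(4σ)]^¼ = 218.6 K.
The change in absorbed flux is Δ[S(1−α)/4] = −SΔα/4 = 1.469 W m^-2.
The Planck feedback parameter is 4σT_e³ = 2.368 W m^-2/K.
So ΔT₀ = 1.469/2.368 = 0.620 K.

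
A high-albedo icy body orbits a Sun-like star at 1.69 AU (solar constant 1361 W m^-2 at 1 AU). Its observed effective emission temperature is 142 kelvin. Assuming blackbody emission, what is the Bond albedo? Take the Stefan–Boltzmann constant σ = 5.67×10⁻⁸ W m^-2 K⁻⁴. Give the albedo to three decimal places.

0.806

Flux at the orbit: S = 1361/(1.69)² = 476.5 W m^-2.
Rearranging the radiative balance, α = 1 − 4σT⁴/S.
4σT⁴ = 4·5.67×10⁻⁸·(142)⁴ = 92.21 W m^-2.
Hence α = 1 − 92.21/476.5 = 0.8065.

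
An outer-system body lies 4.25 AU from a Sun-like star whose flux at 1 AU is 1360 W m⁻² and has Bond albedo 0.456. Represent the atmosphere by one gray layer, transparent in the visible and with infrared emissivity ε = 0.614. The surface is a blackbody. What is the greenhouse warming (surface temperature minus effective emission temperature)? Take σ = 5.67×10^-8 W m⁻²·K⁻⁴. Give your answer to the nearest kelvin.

11 kelvin

By the inverse-square law, S = 1360/4.25² = 75.29 W m⁻².
The planet radiates to space at T_e = [S(1−α)/(4σ)]^(1/4) = 115.9 K.
The surface balance (absorbed SW + ε·downward IR = σT_s⁴) with T_a⁴ = T_s⁴/2 reduces to T_s = T_e·[2/(2−ε)]^¼ = 127.1 K.
T_s − T_e = 127.1 − 115.9 = 11.13 K.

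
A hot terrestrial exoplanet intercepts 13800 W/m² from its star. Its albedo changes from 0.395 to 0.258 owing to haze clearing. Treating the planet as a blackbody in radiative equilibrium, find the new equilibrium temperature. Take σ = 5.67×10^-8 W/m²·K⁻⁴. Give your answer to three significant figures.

461 kelvin

New equilibrium: T₂ = [(1−0.258)·13800/(4σ)]^(1/4) = 461.0 K.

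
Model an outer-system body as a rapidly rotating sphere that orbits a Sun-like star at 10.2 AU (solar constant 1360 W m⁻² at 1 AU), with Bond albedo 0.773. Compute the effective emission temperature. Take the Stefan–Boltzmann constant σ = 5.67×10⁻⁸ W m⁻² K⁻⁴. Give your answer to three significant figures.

60.1 kelvin

Flux at the orbit: S = 1360/(10.2)² = 13.07 W m⁻².
Averaging over the sphere, the absorbed flux is S(1−α)/4 = 0.7418 W m⁻².
Balancing against σT⁴: T = (0.7418/5.67×10⁻⁸)^(1/4) = 60.14 K.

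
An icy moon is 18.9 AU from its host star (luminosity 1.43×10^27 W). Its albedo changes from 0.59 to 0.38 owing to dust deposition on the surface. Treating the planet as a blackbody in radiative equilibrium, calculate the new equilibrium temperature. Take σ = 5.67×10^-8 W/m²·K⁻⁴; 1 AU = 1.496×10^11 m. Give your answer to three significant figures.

79.0 kelvin

d = 18.9 × 1.496×10^11 m = 2.827×10^12 m.
Spreading L over a sphere of radius d: S = 1.43×10^27/(4π·2.83×10^12²) = 14.23 W/m².
New equilibrium: T₂ = [(1−0.38)·14.23/(4σ)]^(1/4) = 78.98 K.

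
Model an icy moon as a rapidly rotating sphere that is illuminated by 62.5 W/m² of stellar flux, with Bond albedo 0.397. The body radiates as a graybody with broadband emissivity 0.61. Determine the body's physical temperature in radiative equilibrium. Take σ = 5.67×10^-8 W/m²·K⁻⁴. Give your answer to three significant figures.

128 K

The planet absorbs (1−α)S over its disc πR² and re-emits over 4πR², so the mean absorbed flux is (1−0.397)·62.50/4 = 9.422 W/m².
Radiative balance εσT⁴ = 9.422 gives T = [9.422/(0.61·σ)]^(1/4) = 128.5 K.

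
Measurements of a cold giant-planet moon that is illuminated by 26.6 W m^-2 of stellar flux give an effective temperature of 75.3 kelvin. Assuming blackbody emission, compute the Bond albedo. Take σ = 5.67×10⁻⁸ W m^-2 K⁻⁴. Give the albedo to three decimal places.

0.726

Rearranging the radiative balance, α = 1 − 4σT⁴/S.
σT⁴ = 1.823 W m^-2, so 4σT⁴ = 7.292 W m^-2.
Hence α = 1 − 7.292/26.60 = 0.7259.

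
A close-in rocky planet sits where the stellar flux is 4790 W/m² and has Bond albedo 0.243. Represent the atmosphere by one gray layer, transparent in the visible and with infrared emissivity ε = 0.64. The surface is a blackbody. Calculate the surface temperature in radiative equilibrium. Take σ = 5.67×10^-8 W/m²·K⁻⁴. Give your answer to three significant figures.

At the top of the atmosphere, σT_e⁴ = S(1−α)/4 = 906.5 W/m², giving T_e = 355.6 K.
The surface balance (absorbed SW + ε·downward IR = σT_s⁴) with T_a⁴ = T_s⁴/2 reduces to T_s = T_e·[2/(2−ε)]^¼ = 391.6 K.

392 K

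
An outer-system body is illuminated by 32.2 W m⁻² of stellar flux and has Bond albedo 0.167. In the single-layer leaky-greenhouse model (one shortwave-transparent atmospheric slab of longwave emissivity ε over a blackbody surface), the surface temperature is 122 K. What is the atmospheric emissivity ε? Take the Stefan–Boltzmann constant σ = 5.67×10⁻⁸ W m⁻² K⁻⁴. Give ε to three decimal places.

TOA balance gives T_e = 104.3 K.
Inverting T_s⁴ = 2T_e⁴/(2−ε): (T_e/T_s)⁴ = 0.5338, so ε = 2(1 − 0.5338) = 0.9323.

0.932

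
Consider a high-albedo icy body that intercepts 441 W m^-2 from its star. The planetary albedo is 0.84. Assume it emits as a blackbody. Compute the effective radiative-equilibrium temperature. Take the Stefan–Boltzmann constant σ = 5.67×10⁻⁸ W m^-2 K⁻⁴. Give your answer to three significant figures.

Averaging over the sphere, the absorbed flux is S(1−α)/4 = 17.64 W m^-2.
Set σT⁴ = 17.64 → T = (17.64/σ)^(1/4) = 132.8 K.

133 kelvin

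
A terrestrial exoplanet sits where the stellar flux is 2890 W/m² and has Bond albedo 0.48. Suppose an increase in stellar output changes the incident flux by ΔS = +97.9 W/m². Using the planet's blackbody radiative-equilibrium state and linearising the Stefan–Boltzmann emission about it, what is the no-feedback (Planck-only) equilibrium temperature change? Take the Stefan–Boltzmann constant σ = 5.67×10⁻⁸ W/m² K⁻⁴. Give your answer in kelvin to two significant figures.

Reference equilibrium: T_e = [S(1−α)/(4σ)]^(1/4) = 285.3 K.
TOA radiative forcing: ΔF = (1−α)ΔS/4 = 0.52·(+97.9)/4 = 12.73 W/m².
The Planck feedback parameter is 4σT_e³ = 5.267 W/m²/K.
Hence the no-feedback warming is ΔF/(4σT_e³) = 2.42 K.

2.4 kelvin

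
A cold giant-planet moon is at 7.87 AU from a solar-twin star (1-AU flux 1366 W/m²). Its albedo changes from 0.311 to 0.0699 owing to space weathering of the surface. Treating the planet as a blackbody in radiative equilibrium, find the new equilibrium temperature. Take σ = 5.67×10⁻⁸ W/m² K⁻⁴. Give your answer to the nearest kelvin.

Flux at the orbit: S = 1366/(7.87)² = 22.05 W/m².
With the new albedo, S(1−α₂)/4 = 5.128 W/m², so T₂ = 97.52 K.

98 K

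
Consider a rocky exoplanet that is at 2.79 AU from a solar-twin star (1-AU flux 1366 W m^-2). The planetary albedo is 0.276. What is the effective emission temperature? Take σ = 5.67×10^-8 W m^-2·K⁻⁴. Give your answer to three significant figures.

By the inverse-square law, S = 1366/2.79² = 175.5 W m^-2.
Averaging over the sphere, the absorbed flux is S(1−α)/4 = 31.76 W m^-2.
In equilibrium σT⁴ equals this, so T = 153.8 K.

154 kelvin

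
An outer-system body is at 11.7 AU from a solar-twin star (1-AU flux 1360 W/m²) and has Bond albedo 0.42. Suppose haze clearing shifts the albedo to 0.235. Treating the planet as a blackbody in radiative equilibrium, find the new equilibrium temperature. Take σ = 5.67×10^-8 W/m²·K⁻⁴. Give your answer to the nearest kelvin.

76 K

Irradiance scales as 1/d², so S = 1360 W/m² × (1/11.7)² = 9.935 W/m².
T₂ = [S(1−α₂)/(4σ)]^(1/4) = [9.935·0.765/(4σ)]^(1/4) = 76.08 K.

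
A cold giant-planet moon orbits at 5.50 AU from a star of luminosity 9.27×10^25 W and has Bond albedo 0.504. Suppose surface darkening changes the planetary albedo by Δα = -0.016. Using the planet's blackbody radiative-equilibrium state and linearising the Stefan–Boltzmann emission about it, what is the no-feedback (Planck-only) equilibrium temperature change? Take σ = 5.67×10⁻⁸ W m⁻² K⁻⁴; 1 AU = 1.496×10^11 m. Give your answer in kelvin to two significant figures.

d = 5.50 × 1.496×10^11 m = 8.228×10^11 m.
Flux at the orbit: S = L/(4πd²) = 9.27×10^25/(4π·(8.23×10^11)²) = 10.90 W m⁻².
The baseline emission temperature is T_e = 69.87 K.
ΔF = −(S/4)Δα = −(10.90/4)×(-0.016) = 0.04359 W m⁻².
The Planck feedback parameter is 4σT_e³ = 0.07735 W m⁻²/K.
So ΔT₀ = 0.04359/0.07735 = 0.563 K.

0.56 K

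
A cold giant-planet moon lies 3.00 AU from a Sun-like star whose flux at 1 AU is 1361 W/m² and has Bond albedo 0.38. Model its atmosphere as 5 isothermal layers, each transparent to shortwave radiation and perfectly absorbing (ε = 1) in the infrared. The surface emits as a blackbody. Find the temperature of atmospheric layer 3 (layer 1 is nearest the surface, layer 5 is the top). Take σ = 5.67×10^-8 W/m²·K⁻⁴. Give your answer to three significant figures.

Irradiance scales as 1/d², so S = 1361 W/m² × (1/3.00)² = 151.2 W/m².
OLR = S(1−α)/4 = 23.44 W/m²; the top layer radiates at T_e = 142.6 K.
Each opaque layer satisfies 2T_j⁴ = T_{j−1}⁴ + T_{j+1}⁴, giving T_k⁴ = (N+1−k)T_e⁴.
With k = 3: T_3 = (5+1−3)^¼·142.6 K = 187.7 K.

188 K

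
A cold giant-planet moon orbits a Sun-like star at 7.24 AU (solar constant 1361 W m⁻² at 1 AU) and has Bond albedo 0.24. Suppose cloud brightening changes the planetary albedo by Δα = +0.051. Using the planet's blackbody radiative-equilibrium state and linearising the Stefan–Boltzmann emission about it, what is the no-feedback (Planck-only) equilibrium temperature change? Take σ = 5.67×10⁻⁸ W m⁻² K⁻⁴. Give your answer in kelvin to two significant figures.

-1.6 K

By the inverse-square law, S = 1361/7.24² = 25.96 W m⁻².
Unperturbed T_e = [25.96·(1−0.24)/(4σ)]^¼ = 96.58 K.
TOA radiative forcing: ΔF = −S·Δα/4 = −25.96·(+0.051)/4 = -0.3310 W m⁻².
Planck response: λ_P = 4σT_e³ = 4·5.67×10⁻⁸·(96.58)³ = 0.2043 W m⁻²/K.
So ΔT₀ = -0.3310/0.2043 = -1.62 K.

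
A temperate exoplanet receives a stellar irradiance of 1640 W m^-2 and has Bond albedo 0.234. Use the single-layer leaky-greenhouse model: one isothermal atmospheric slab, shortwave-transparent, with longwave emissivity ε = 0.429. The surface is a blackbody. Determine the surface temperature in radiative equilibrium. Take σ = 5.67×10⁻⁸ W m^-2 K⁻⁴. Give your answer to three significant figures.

Effective emission temperature (TOA balance): σT_e⁴ = S(1−α)/4 = 314.1 W m^-2 → T_e = 272.8 K.
For a single slab of emissivity ε, T_s⁴ = 2T_e⁴/(2−ε); thus T_s = 272.8·(1.273)^(1/4) = 289.8 K.

290 K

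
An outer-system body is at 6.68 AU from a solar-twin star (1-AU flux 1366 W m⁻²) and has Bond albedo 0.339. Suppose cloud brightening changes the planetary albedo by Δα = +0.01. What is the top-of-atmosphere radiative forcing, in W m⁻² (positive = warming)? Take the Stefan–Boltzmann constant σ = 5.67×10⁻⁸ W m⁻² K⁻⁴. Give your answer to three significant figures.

-0.0765 W m⁻²

Irradiance scales as 1/d², so S = 1366 W m⁻² × (1/6.68)² = 30.61 W m⁻².
The change in absorbed flux is Δ[S(1−α)/4] = −SΔα/4 = -0.07653 W m⁻².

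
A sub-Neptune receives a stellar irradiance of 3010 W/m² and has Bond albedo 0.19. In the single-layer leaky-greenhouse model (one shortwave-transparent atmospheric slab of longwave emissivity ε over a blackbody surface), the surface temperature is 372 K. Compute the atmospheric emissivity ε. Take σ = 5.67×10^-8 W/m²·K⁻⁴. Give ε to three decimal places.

First, T_e = [3010·(1−0.19)/(4σ)]^(1/4) = 322.0 K.
Since (2−ε)/2 = (T_e/T_s)⁴ = 0.5614, ε = 0.8773.

0.877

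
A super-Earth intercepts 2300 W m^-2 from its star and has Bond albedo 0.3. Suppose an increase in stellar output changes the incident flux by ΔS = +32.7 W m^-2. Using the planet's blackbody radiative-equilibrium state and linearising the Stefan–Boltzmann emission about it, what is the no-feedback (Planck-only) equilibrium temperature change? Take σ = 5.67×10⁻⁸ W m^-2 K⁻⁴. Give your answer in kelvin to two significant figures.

Unperturbed T_e = [2300·(1−0.3)/(4σ)]^¼ = 290.3 K.
TOA radiative forcing: ΔF = (1−α)ΔS/4 = 0.7·(+32.7)/4 = 5.723 W m^-2.
The Planck feedback parameter is 4σT_e³ = 5.547 W m^-2/K.
So ΔT₀ = 5.723/5.547 = 1.03 K.

1.0 K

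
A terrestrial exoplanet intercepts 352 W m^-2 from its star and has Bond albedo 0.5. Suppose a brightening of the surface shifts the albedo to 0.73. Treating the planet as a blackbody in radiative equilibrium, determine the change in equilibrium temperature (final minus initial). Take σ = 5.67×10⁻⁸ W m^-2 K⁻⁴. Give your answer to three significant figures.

-23.8 K

With α = 0.5, T₁ = 166.9 K.
After:  T₂ = [352.0·0.27/(4σ)]^(1/4) = 143.1 K.
Change: 143.1 − 166.9 = -23.83 K.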